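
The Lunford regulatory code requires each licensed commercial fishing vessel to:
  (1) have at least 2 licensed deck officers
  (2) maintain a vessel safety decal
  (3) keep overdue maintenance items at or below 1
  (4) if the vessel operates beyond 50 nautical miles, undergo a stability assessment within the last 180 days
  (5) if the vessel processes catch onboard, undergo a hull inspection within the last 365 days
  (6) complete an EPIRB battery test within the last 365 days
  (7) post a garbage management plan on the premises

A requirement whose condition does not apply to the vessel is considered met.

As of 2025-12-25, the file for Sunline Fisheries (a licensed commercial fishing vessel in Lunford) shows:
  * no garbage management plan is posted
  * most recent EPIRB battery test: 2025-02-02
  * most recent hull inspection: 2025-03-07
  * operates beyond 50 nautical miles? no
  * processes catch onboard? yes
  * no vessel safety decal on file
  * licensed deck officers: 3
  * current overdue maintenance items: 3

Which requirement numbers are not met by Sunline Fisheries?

2, 3, 7

1. licensed deck officers 3 ≥ 2 → met
2. vessel safety decal absent → not met
3. overdue maintenance items 3 > 1 → not met
4. condition 'operates beyond 50 nautical miles' does not hold → requirement n/a → met
5. condition 'processes catch onboard' holds; hull inspection 293 days ago vs limit 365 → met
6. EPIRB battery test 326 days ago vs limit 365 → met
7. garbage management plan absent → not met
Not met: 2, 3, 7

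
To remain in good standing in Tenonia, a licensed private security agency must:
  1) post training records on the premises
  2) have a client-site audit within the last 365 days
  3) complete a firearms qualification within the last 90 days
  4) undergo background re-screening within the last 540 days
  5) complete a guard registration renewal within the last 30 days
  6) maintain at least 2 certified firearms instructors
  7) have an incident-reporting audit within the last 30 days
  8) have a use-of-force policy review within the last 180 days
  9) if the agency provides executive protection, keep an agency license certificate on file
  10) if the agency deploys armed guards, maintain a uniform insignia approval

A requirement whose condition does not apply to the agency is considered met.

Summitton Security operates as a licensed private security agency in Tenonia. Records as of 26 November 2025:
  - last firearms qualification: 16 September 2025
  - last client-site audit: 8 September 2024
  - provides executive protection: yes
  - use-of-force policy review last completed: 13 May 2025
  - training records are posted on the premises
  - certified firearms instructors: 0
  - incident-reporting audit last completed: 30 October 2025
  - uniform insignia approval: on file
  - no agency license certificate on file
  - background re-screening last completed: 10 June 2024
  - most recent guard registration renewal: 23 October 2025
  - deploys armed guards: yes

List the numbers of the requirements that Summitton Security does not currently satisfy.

1. training records present → met
2. client-site audit 444 days ago vs limit 365 → not met
3. firearms qualification 71 days ago vs limit 90 → met
4. background re-screening 534 days ago vs limit 540 → met
5. guard registration renewal 34 days ago vs limit 30 → not met
6. certified firearms instructors 0 < 2 → not met
7. incident-reporting audit 27 days ago vs limit 30 → met
8. use-of-force policy review 197 days ago vs limit 180 → not met
9. condition 'provides executive protection' holds; agency license certificate absent → not met
10. condition 'deploys armed guards' holds; uniform insignia approval present → met
Not met: 2, 5, 6, 8, 9

2, 5, 6, 8, 9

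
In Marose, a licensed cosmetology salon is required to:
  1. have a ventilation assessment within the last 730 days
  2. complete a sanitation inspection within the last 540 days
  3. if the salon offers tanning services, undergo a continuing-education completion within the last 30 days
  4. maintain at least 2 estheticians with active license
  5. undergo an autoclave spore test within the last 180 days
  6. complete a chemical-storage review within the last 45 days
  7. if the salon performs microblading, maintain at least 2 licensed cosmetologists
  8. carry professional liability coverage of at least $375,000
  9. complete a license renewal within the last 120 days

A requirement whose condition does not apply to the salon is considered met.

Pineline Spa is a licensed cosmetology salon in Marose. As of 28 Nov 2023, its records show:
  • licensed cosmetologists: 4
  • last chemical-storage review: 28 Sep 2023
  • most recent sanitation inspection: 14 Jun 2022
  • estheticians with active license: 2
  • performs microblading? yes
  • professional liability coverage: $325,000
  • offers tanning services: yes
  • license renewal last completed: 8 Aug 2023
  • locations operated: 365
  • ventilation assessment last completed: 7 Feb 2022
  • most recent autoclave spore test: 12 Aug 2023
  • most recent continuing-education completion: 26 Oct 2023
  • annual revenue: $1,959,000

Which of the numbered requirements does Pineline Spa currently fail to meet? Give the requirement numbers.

1. ventilation assessment 659 days ago vs limit 730 → met
2. sanitation inspection 532 days ago vs limit 540 → met
3. condition 'offers tanning services' holds; continuing-education completion 33 days ago vs limit 30 → not met
4. estheticians with active license 2 ≥ 2 → met
5. autoclave spore test 108 days ago vs limit 180 → met
6. chemical-storage review 61 days ago vs limit 45 → not met
7. condition 'performs microblading' holds; licensed cosmetologists 4 ≥ 2 → met
8. professional liability coverage $325,000 < $375,000 → not met
9. license renewal 112 days ago vs limit 120 → met
Not met: 3, 6, 8

3, 6, 8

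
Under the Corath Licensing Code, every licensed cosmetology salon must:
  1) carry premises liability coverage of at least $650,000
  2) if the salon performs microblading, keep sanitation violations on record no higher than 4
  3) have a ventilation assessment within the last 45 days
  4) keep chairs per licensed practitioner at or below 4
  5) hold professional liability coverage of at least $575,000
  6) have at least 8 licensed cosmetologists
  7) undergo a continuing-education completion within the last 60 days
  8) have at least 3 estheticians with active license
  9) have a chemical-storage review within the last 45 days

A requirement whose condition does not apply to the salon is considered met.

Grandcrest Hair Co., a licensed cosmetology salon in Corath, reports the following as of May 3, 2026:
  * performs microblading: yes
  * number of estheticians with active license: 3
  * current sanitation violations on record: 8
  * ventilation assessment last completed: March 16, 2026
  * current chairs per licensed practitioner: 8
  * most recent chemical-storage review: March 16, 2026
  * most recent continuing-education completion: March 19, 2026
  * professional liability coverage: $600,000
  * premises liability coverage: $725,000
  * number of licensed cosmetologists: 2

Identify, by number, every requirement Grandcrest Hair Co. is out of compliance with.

2, 3, 4, 6, 9

1. premises liability coverage $725,000 ≥ $650,000 → met
2. condition 'performs microblading' holds; sanitation violations on record 8 > 4 → not met
3. ventilation assessment 48 days ago vs limit 45 → not met
4. chairs per licensed practitioner 8 > 4 → not met
5. professional liability coverage $600,000 ≥ $575,000 → met
6. licensed cosmetologists 2 < 8 → not met
7. continuing-education completion 45 days ago vs limit 60 → met
8. estheticians with active license 3 ≥ 3 → met
9. chemical-storage review 48 days ago vs limit 45 → not met
Not met: 2, 3, 4, 6, 9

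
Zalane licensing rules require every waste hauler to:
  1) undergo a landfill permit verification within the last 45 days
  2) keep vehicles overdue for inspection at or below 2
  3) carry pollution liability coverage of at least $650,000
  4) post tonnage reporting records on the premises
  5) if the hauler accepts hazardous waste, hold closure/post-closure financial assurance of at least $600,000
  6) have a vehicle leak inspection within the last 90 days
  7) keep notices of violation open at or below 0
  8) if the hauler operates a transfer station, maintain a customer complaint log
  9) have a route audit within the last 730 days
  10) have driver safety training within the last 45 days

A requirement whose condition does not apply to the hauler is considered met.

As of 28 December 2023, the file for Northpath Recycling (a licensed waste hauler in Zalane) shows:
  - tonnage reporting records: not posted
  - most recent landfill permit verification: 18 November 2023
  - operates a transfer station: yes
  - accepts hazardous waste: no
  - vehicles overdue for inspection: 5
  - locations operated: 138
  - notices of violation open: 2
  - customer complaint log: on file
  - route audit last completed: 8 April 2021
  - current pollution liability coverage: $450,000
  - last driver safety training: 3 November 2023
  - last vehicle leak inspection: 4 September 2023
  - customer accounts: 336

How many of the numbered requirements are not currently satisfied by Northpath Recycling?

1. landfill permit verification 40 days ago vs limit 45 → met
2. vehicles overdue for inspection 5 > 2 → not met
3. pollution liability coverage $450,000 < $650,000 → not met
4. tonnage reporting records absent → not met
5. condition 'accepts hazardous waste' does not hold → requirement n/a → met
6. vehicle leak inspection 115 days ago vs limit 90 → not met
7. notices of violation open 2 > 0 → not met
8. condition 'operates a transfer station' holds; customer complaint log present → met
9. route audit 994 days ago vs limit 730 → not met
10. driver safety training 55 days ago vs limit 45 → not met
Not met: 7 of 10

7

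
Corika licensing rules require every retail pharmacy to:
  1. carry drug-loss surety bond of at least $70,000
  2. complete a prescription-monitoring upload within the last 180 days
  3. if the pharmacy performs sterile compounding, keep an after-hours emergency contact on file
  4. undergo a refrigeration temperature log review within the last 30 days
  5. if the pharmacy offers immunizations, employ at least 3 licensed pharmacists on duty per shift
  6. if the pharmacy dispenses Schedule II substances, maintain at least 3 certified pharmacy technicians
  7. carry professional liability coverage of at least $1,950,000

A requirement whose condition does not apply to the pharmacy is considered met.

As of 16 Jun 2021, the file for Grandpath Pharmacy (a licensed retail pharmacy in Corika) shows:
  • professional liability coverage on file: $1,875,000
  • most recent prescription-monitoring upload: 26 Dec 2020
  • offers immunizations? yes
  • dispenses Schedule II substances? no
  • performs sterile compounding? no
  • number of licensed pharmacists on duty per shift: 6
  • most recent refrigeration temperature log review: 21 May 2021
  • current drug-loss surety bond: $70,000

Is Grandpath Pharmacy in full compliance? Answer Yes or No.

1. drug-loss surety bond $70,000 ≥ $70,000 → met
2. prescription-monitoring upload 172 days ago vs limit 180 → met
3. condition 'performs sterile compounding' does not hold → requirement n/a → met
4. refrigeration temperature log review 26 days ago vs limit 30 → met
5. condition 'offers immunizations' holds; licensed pharmacists on duty per shift 6 ≥ 3 → met
6. condition 'dispenses Schedule II substances' does not hold → requirement n/a → met
7. professional liability coverage $1,875,000 < $1,950,000 → not met
Not met: 7

No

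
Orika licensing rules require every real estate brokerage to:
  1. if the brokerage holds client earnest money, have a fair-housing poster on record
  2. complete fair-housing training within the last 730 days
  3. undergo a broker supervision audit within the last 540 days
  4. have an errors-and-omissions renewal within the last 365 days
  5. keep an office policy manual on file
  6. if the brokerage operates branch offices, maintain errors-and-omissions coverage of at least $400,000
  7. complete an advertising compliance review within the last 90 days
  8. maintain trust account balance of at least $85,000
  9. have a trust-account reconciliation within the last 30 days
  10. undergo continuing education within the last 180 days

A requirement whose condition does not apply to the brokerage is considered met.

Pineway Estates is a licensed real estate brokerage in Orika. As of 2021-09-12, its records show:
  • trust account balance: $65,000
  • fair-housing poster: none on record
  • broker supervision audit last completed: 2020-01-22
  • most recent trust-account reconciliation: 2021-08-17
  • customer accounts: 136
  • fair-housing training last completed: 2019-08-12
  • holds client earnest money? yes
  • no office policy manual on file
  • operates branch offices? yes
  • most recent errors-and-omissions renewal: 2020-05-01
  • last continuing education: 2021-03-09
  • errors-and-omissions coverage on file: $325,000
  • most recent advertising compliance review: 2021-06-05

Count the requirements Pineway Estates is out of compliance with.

1. condition 'holds client earnest money' holds; fair-housing poster absent → not met
2. fair-housing training 762 days ago vs limit 730 → not met
3. broker supervision audit 599 days ago vs limit 540 → not met
4. errors-and-omissions renewal 499 days ago vs limit 365 → not met
5. office policy manual absent → not met
6. condition 'operates branch offices' holds; errors-and-omissions coverage $325,000 < $400,000 → not met
7. advertising compliance review 99 days ago vs limit 90 → not met
8. trust account balance $65,000 < $85,000 → not met
9. trust-account reconciliation 26 days ago vs limit 30 → met
10. continuing education 187 days ago vs limit 180 → not met
Not met: 9 of 10

9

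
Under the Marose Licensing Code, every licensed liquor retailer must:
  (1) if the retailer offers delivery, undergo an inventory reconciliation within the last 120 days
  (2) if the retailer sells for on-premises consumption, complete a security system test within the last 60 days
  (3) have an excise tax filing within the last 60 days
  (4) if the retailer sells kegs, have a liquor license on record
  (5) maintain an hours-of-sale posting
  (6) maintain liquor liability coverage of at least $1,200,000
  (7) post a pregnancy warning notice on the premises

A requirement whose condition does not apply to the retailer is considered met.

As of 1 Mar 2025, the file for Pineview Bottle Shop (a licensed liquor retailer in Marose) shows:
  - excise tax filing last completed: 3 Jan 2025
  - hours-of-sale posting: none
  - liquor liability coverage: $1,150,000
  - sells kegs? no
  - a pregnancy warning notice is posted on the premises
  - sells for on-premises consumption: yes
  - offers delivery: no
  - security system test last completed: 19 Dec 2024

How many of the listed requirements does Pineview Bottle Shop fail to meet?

1. condition 'offers delivery' does not hold → requirement n/a → met
2. condition 'sells for on-premises consumption' holds; security system test 72 days ago vs limit 60 → not met
3. excise tax filing 57 days ago vs limit 60 → met
4. condition 'sells kegs' does not hold → requirement n/a → met
5. hours-of-sale posting absent → not met
6. liquor liability coverage $1,150,000 < $1,200,000 → not met
7. pregnancy warning notice present → met
Not met: 3 of 7

3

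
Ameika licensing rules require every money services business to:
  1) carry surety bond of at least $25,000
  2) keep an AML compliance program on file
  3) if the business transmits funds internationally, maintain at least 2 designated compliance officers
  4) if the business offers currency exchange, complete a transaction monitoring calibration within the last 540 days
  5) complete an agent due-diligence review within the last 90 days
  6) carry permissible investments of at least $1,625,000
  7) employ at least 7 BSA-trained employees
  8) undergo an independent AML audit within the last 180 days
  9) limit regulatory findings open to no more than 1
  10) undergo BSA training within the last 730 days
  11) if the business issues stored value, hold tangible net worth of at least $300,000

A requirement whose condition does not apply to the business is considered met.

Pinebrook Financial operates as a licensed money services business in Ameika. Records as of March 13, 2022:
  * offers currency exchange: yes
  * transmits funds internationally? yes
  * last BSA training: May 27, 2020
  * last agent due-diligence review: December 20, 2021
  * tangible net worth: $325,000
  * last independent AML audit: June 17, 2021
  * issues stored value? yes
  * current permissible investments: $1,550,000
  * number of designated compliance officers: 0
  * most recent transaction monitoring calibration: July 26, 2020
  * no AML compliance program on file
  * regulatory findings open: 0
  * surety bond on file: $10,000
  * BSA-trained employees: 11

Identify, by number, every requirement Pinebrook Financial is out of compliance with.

1. surety bond $10,000 < $25,000 → not met
2. AML compliance program absent → not met
3. condition 'transmits funds internationally' holds; designated compliance officers 0 < 2 → not met
4. condition 'offers currency exchange' holds; transaction monitoring calibration 595 days ago vs limit 540 → not met
5. agent due-diligence review 83 days ago vs limit 90 → met
6. permissible investments $1,550,000 < $1,625,000 → not met
7. BSA-trained employees 11 ≥ 7 → met
8. independent AML audit 269 days ago vs limit 180 → not met
9. regulatory findings open 0 ≤ 1 → met
10. BSA training 655 days ago vs limit 730 → met
11. condition 'issues stored value' holds; tangible net worth $325,000 ≥ $300,000 → met
Not met: 1, 2, 3, 4, 6, 8

1, 2, 3, 4, 6, 8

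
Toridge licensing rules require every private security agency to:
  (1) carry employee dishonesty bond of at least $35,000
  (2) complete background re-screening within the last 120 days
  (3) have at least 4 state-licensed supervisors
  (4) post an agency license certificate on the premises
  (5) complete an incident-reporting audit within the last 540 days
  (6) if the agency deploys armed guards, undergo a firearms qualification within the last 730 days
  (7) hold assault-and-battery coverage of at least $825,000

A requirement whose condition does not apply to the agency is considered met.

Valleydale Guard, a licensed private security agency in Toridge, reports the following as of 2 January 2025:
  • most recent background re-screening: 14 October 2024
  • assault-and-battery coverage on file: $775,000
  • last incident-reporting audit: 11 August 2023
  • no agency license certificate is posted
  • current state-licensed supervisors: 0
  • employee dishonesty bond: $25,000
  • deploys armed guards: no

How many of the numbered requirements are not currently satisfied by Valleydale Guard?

1. employee dishonesty bond $25,000 < $35,000 → not met
2. background re-screening 80 days ago vs limit 120 → met
3. state-licensed supervisors 0 < 4 → not met
4. agency license certificate absent → not met
5. incident-reporting audit 510 days ago vs limit 540 → met
6. condition 'deploys armed guards' does not hold → requirement n/a → met
7. assault-and-battery coverage $775,000 < $825,000 → not met
Not met: 4 of 7

4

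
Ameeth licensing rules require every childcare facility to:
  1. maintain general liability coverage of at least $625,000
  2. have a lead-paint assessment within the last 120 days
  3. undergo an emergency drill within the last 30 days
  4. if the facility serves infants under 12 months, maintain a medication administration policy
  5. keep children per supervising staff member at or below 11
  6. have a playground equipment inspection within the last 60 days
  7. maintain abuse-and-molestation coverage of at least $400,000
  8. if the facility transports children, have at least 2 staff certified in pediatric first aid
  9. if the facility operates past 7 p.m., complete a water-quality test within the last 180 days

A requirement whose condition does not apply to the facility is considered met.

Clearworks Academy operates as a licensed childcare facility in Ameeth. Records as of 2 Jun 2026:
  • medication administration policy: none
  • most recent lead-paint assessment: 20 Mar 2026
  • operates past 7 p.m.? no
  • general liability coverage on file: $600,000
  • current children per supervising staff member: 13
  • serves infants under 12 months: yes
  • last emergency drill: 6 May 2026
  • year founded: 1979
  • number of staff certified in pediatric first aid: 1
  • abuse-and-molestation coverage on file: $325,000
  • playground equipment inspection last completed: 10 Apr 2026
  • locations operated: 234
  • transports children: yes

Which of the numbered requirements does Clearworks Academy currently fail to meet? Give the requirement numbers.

1, 4, 5, 7, 8

1. general liability coverage $600,000 < $625,000 → not met
2. lead-paint assessment 74 days ago vs limit 120 → met
3. emergency drill 27 days ago vs limit 30 → met
4. condition 'serves infants under 12 months' holds; medication administration policy absent → not met
5. children per supervising staff member 13 > 11 → not met
6. playground equipment inspection 53 days ago vs limit 60 → met
7. abuse-and-molestation coverage $325,000 < $400,000 → not met
8. condition 'transports children' holds; staff certified in pediatric first aid 1 < 2 → not met
9. condition 'operates past 7 p.m.' does not hold → requirement n/a → met
Not met: 1, 4, 5, 7, 8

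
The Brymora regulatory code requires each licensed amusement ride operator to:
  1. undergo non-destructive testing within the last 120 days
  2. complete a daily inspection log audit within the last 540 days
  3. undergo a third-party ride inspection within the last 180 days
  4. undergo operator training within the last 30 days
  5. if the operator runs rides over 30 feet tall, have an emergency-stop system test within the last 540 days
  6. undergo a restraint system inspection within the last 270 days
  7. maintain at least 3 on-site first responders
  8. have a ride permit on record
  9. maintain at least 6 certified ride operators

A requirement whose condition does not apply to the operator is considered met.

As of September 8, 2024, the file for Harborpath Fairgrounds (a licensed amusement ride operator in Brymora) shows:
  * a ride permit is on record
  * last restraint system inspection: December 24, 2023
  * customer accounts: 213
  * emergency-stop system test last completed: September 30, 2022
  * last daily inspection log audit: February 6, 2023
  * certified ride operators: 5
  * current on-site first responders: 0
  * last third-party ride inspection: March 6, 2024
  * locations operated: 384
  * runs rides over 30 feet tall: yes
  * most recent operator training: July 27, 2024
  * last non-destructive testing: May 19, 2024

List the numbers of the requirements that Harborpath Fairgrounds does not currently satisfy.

2, 3, 4, 5, 7, 9

1. non-destructive testing 112 days ago vs limit 120 → met
2. daily inspection log audit 580 days ago vs limit 540 → not met
3. third-party ride inspection 186 days ago vs limit 180 → not met
4. operator training 43 days ago vs limit 30 → not met
5. condition 'runs rides over 30 feet tall' holds; emergency-stop system test 709 days ago vs limit 540 → not met
6. restraint system inspection 259 days ago vs limit 270 → met
7. on-site first responders 0 < 3 → not met
8. ride permit present → met
9. certified ride operators 5 < 6 → not met
Not met: 2, 3, 4, 5, 7, 9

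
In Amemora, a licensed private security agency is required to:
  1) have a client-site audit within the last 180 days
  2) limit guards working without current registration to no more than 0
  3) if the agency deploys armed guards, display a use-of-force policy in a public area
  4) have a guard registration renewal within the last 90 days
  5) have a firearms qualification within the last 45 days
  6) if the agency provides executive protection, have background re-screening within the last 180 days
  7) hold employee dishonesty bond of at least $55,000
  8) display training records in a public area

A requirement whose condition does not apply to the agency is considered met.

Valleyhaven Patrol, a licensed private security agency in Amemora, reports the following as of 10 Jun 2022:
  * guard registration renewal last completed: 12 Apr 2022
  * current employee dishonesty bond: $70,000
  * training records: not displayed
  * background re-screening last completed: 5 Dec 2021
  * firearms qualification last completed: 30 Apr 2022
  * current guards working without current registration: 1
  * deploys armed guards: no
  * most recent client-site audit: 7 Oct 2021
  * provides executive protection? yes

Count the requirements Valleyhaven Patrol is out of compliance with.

1. client-site audit 246 days ago vs limit 180 → not met
2. guards working without current registration 1 > 0 → not met
3. condition 'deploys armed guards' does not hold → requirement n/a → met
4. guard registration renewal 59 days ago vs limit 90 → met
5. firearms qualification 41 days ago vs limit 45 → met
6. condition 'provides executive protection' holds; background re-screening 187 days ago vs limit 180 → not met
7. employee dishonesty bond $70,000 ≥ $55,000 → met
8. training records absent → not met
Not met: 4 of 8

4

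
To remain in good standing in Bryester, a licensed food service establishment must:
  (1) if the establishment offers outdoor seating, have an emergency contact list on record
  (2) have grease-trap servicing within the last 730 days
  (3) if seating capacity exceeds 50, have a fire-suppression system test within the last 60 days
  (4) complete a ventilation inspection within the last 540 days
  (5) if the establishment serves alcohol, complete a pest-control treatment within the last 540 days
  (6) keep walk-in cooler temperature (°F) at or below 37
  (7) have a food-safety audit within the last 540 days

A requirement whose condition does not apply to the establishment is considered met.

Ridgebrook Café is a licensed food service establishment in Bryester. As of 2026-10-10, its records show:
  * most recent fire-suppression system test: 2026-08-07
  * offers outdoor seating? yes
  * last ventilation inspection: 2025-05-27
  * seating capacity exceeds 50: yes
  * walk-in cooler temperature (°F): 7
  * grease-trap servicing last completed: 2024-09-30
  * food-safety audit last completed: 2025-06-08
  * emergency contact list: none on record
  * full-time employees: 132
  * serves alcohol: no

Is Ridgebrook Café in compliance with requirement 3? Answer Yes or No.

3. condition 'seating capacity exceeds 50' holds; fire-suppression system test 64 days ago vs limit 60 → not met

No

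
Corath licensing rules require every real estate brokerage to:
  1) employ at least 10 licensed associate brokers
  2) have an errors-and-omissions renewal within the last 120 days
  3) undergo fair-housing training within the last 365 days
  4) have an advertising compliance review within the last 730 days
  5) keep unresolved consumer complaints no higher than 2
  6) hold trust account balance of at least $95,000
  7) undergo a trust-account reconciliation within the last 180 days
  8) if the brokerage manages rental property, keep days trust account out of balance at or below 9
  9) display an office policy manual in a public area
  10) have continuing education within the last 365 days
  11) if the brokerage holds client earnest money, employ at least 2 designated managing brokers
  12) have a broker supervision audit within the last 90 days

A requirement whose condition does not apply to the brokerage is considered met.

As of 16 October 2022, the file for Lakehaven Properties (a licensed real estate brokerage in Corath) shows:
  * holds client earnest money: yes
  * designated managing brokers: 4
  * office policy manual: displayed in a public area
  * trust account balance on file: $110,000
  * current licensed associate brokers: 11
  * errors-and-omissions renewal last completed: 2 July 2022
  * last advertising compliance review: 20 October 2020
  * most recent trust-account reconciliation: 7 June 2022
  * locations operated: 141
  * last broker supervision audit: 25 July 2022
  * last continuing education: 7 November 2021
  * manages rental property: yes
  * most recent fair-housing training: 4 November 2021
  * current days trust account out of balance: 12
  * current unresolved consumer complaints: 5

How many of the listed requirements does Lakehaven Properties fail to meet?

1. licensed associate brokers 11 ≥ 10 → met
2. errors-and-omissions renewal 106 days ago vs limit 120 → met
3. fair-housing training 346 days ago vs limit 365 → met
4. advertising compliance review 726 days ago vs limit 730 → met
5. unresolved consumer complaints 5 > 2 → not met
6. trust account balance $110,000 ≥ $95,000 → met
7. trust-account reconciliation 131 days ago vs limit 180 → met
8. condition 'manages rental property' holds; days trust account out of balance 12 > 9 → not met
9. office policy manual present → met
10. continuing education 343 days ago vs limit 365 → met
11. condition 'holds client earnest money' holds; designated managing brokers 4 ≥ 2 → met
12. broker supervision audit 83 days ago vs limit 90 → met
Not met: 2 of 12

2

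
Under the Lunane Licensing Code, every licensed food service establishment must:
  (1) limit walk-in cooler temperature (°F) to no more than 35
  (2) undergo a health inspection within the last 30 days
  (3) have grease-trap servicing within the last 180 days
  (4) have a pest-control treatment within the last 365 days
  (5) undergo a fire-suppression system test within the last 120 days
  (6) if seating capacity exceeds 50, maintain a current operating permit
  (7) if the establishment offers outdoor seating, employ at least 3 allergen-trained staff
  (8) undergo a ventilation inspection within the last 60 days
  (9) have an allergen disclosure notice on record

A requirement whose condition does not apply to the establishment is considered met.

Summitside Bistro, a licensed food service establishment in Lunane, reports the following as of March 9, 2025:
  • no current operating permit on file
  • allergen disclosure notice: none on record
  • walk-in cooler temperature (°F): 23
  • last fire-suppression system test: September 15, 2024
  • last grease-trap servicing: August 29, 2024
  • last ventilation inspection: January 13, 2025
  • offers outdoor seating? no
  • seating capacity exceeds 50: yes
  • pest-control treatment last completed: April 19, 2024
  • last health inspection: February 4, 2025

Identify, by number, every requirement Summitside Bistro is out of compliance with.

2, 3, 5, 6, 9

1. walk-in cooler temperature (°F) 23 ≤ 35 → met
2. health inspection 33 days ago vs limit 30 → not met
3. grease-trap servicing 192 days ago vs limit 180 → not met
4. pest-control treatment 324 days ago vs limit 365 → met
5. fire-suppression system test 175 days ago vs limit 120 → not met
6. condition 'seating capacity exceeds 50' holds; current operating permit absent → not met
7. condition 'offers outdoor seating' does not hold → requirement n/a → met
8. ventilation inspection 55 days ago vs limit 60 → met
9. allergen disclosure notice absent → not met
Not met: 2, 3, 5, 6, 9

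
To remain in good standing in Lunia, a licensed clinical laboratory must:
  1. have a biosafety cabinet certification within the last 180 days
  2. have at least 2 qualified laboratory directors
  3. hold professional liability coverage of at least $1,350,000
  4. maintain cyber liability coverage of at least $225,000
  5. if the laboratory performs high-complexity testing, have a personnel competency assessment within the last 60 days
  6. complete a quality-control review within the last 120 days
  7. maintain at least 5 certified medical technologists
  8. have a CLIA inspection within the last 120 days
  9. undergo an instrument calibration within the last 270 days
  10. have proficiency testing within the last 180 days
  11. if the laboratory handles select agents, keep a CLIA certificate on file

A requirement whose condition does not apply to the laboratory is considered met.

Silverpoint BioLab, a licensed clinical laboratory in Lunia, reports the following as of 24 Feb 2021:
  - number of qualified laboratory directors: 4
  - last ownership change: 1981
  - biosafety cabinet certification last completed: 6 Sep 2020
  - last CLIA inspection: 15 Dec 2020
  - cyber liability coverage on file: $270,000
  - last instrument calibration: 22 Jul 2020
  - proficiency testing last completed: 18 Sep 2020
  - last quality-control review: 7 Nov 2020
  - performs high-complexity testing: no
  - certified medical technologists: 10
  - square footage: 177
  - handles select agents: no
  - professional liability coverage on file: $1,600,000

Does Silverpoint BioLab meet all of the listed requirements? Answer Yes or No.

Yes

1. biosafety cabinet certification 171 days ago vs limit 180 → met
2. qualified laboratory directors 4 ≥ 2 → met
3. professional liability coverage $1,600,000 ≥ $1,350,000 → met
4. cyber liability coverage $270,000 ≥ $225,000 → met
5. condition 'performs high-complexity testing' does not hold → requirement n/a → met
6. quality-control review 109 days ago vs limit 120 → met
7. certified medical technologists 10 ≥ 5 → met
8. CLIA inspection 71 days ago vs limit 120 → met
9. instrument calibration 217 days ago vs limit 270 → met
10. proficiency testing 159 days ago vs limit 180 → met
11. condition 'handles select agents' does not hold → requirement n/a → met
All met.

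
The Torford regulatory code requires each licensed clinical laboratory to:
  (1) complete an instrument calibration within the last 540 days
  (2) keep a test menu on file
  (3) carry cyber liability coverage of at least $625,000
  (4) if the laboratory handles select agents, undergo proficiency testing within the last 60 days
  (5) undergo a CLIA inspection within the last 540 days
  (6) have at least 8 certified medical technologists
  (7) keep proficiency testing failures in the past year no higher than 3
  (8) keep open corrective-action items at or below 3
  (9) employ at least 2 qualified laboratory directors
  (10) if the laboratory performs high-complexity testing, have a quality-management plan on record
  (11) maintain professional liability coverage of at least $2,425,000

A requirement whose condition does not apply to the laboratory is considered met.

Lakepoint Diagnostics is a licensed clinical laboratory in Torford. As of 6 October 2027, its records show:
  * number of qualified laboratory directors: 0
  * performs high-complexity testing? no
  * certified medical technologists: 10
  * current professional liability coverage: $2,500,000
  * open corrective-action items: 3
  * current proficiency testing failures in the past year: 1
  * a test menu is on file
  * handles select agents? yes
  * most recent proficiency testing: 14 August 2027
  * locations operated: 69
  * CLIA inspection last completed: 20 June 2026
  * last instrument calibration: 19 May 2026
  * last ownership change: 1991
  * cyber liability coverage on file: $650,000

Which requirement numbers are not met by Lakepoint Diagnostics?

9

1. instrument calibration 505 days ago vs limit 540 → met
2. test menu present → met
3. cyber liability coverage $650,000 ≥ $625,000 → met
4. condition 'handles select agents' holds; proficiency testing 53 days ago vs limit 60 → met
5. CLIA inspection 473 days ago vs limit 540 → met
6. certified medical technologists 10 ≥ 8 → met
7. proficiency testing failures in the past year 1 ≤ 3 → met
8. open corrective-action items 3 ≤ 3 → met
9. qualified laboratory directors 0 < 2 → not met
10. condition 'performs high-complexity testing' does not hold → requirement n/a → met
11. professional liability coverage $2,500,000 ≥ $2,425,000 → met
Not met: 9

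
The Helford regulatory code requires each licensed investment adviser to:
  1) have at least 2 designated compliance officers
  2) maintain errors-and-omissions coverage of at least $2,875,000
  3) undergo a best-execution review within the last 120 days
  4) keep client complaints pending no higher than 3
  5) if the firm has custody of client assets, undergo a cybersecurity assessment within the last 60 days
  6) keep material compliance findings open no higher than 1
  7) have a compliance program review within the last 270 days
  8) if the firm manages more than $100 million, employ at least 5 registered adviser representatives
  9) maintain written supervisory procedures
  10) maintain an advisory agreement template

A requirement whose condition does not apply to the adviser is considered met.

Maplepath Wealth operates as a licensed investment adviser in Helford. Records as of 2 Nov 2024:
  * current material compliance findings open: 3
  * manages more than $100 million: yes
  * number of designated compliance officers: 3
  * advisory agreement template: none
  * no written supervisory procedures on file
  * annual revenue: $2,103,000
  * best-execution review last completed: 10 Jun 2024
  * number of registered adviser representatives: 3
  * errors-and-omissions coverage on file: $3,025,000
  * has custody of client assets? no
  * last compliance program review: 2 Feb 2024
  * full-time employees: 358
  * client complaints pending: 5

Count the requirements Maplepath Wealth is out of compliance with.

1. designated compliance officers 3 ≥ 2 → met
2. errors-and-omissions coverage $3,025,000 ≥ $2,875,000 → met
3. best-execution review 145 days ago vs limit 120 → not met
4. client complaints pending 5 > 3 → not met
5. condition 'has custody of client assets' does not hold → requirement n/a → met
6. material compliance findings open 3 > 1 → not met
7. compliance program review 274 days ago vs limit 270 → not met
8. condition 'manages more than $100 million' holds; registered adviser representatives 3 < 5 → not met
9. written supervisory procedures absent → not met
10. advisory agreement template absent → not met
Not met: 7 of 10

7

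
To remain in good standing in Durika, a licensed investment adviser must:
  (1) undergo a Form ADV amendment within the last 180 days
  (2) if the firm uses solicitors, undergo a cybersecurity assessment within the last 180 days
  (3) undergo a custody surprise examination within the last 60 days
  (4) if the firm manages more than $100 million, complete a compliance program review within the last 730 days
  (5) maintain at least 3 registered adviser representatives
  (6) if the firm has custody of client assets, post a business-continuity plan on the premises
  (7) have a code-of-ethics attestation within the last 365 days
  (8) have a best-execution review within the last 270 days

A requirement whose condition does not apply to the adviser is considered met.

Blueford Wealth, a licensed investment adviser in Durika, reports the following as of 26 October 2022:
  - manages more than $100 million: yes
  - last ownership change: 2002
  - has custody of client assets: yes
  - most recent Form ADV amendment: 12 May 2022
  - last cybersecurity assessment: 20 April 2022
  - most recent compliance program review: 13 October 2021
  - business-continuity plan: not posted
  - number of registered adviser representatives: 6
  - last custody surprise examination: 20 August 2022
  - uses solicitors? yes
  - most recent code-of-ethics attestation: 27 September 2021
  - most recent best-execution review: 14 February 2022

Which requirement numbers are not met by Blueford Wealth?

2, 3, 6, 7

1. Form ADV amendment 167 days ago vs limit 180 → met
2. condition 'uses solicitors' holds; cybersecurity assessment 189 days ago vs limit 180 → not met
3. custody surprise examination 67 days ago vs limit 60 → not met
4. condition 'manages more than $100 million' holds; compliance program review 378 days ago vs limit 730 → met
5. registered adviser representatives 6 ≥ 3 → met
6. condition 'has custody of client assets' holds; business-continuity plan absent → not met
7. code-of-ethics attestation 394 days ago vs limit 365 → not met
8. best-execution review 254 days ago vs limit 270 → met
Not met: 2, 3, 6, 7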